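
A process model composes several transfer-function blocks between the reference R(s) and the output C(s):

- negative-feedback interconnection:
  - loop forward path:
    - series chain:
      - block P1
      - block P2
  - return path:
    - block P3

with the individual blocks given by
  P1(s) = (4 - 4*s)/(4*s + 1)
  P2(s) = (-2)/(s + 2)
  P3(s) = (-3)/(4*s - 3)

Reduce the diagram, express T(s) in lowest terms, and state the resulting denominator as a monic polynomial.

Reducing step by step:

Step 1: multiply P1, P2 (series) gives (8*s - 8)/(4*s^2 + 9*s + 2)
Step 2: apply the feedback formula to (P1*P2), P3 gives (32*s^2 - 56*s + 24)/(16*s^3 + 24*s^2 - 43*s + 18)
That last expression is T(s), already simplified. Scaling its denominator by 1/16 (the reciprocal of the leading coefficient) yields the monic denominator.

Answer: s^3 + 3*s^2/2 - 43*s/16 + 9/8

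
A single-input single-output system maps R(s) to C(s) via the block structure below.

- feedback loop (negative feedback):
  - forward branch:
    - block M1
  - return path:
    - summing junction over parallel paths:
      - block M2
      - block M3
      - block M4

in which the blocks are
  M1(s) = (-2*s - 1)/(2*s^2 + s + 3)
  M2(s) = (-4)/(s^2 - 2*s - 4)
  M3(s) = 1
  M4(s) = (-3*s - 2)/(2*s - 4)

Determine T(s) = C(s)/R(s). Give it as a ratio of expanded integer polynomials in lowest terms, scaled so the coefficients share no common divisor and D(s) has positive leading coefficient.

Answer: (-4*s^4 + 14*s^3 + 8*s^2 - 32*s - 16)/(4*s^5 - 12*s^4 + 7*s^3 - 4*s^2 - 72*s + 8)

Working:
Step 1 - reduce the parallel group M2, M3, M4, giving (-s^3 - 4*s^2 + 8*s + 40)/(2*s^3 - 8*s^2 + 16)
Step 2 - reduce the feedback loop with forward M1 and return (M2+M3+M4), giving the overall T(s)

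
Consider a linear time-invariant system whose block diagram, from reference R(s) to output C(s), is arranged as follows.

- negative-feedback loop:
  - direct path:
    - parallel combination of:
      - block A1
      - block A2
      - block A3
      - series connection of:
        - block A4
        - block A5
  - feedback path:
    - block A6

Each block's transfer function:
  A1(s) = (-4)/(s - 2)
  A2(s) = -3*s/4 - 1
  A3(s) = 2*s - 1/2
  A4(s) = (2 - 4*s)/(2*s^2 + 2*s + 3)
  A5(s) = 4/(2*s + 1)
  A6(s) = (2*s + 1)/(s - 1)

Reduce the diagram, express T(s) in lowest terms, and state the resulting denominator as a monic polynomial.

Answer: s^6 - 4*s^5/5 - 101*s^4/20 - 241*s^3/20 - 77*s^2/40 - 11*s/10 - 13/10

Working:
Step 1 - cascade A4, A5, giving (8 - 16*s)/(4*s^3 + 6*s^2 + 8*s + 3)
Step 2 - add A1, A2, A3, (A4*A5) (parallel), giving (20*s^5 - 34*s^4 - 72*s^3 - 201*s^2 + 80*s - 76)/(16*s^4 - 8*s^3 - 16*s^2 - 52*s - 24)
Step 3 - close the feedback loop around (A1+A2+A3+(A4*A5)), A6, giving (20*s^6 - 54*s^5 - 38*s^4 - 129*s^3 + 281*s^2 - 156*s + 76)/(40*s^6 - 32*s^5 - 202*s^4 - 482*s^3 - 77*s^2 - 44*s - 52)
T(s) is the step-3 result (common factors already cancelled). Leading coefficient of the denominator: 40. Divide through by 40 for the monic polynomial.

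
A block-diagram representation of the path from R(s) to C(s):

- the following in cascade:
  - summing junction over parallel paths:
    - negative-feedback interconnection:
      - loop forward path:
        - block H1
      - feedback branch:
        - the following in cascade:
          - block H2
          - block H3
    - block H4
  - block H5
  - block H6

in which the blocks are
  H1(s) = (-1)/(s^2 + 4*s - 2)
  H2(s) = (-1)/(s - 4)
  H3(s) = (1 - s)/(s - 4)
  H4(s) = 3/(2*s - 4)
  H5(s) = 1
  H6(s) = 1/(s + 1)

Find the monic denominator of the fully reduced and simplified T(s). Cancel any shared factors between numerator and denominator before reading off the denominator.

First reduce the diagram to T(s).

(1) cascade H2, H3 = (s - 1)/(s^2 - 8*s + 16)
(2) reduce the feedback loop with forward H1 and return (H2*H3) = (-s^2 + 8*s - 16)/(s^4 - 4*s^3 - 18*s^2 + 79*s - 31)
(3) combine [H1/(1+H1*(H2*H3))], H4 in parallel = (3*s^4 - 14*s^3 - 34*s^2 + 173*s - 29)/(2*s^5 - 12*s^4 - 20*s^3 + 230*s^2 - 378*s + 124)
(4) reduce the series chain ([H1/(1+H1*(H2*H3))]+H4), H5, H6 = (3*s^4 - 14*s^3 - 34*s^2 + 173*s - 29)/(2*s^6 - 10*s^5 - 32*s^4 + 210*s^3 - 148*s^2 - 254*s + 124)
T(s) is the step-4 result (common factors already cancelled). Leading coefficient of the denominator: 2. Divide through by 2 for the monic polynomial.

Answer: s^6 - 5*s^5 - 16*s^4 + 105*s^3 - 74*s^2 - 127*s + 62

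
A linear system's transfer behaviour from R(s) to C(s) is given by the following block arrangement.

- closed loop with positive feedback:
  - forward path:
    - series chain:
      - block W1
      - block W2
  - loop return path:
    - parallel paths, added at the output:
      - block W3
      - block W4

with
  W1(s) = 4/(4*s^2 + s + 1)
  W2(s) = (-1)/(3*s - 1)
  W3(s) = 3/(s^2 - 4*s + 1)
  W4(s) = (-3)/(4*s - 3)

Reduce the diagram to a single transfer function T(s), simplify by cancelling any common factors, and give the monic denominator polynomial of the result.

First reduce the diagram to T(s).

[1] series reduction of W1, W2 = (-4)/(12*s^3 - s^2 + 2*s - 1)
[2] combine W3, W4 in parallel = (-3*s^2 + 24*s - 12)/(4*s^3 - 19*s^2 + 16*s - 3)
[3] collapse the loop ((W1*W2) forward, (W3+W4) return) = (-16*s^3 + 76*s^2 - 64*s + 12)/(48*s^6 - 232*s^5 + 219*s^4 - 94*s^3 + 42*s^2 + 74*s - 45)
No further cancellation is possible in the step-3 result, so that is T(s). Its denominator becomes monic after dividing by the leading coefficient 48.

Answer: s^6 - 29*s^5/6 + 73*s^4/16 - 47*s^3/24 + 7*s^2/8 + 37*s/24 - 15/16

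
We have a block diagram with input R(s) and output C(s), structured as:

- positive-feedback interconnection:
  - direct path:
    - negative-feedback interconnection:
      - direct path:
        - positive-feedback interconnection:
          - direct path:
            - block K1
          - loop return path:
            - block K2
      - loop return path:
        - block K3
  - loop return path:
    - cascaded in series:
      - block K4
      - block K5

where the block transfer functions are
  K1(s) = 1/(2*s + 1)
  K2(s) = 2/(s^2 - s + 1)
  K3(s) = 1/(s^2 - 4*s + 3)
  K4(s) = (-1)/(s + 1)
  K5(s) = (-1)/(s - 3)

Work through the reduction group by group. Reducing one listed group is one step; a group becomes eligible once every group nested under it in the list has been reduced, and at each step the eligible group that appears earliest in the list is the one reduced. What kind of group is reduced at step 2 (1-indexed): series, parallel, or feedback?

Answer: feedback

Working:
Step 1 - apply the feedback formula to K1, K2
Step 2 - apply the feedback formula to [K1/(1-K1*K2)], K3
Step 3 - cascade K4, K5
Step 4 - feedback reduction of [[K1/(1-K1*K2)]/(1+[K1/(1-K1*K2)]*K3)], (K4*K5)
The group at step 2 is a feedback group.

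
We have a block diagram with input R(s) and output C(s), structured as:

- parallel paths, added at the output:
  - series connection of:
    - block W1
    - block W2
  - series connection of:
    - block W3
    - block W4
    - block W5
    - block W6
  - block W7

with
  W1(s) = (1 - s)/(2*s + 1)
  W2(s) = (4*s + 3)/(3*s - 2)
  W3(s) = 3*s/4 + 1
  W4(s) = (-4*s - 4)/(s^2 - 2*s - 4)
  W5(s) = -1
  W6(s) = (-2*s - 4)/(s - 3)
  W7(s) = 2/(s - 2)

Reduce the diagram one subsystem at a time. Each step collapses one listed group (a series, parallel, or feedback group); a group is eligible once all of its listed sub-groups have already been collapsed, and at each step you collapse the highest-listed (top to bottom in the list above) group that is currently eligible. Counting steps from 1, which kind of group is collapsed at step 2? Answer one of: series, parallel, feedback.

Reducing step by step:

Step 1: multiply W1, W2 (series)
Step 2: reduce the series chain W3, W4, W5, W6
Step 3: sum the parallel branches (W1*W2), (W3*W4*W5*W6), W7
Step 2 collapses a series group.

Answer: series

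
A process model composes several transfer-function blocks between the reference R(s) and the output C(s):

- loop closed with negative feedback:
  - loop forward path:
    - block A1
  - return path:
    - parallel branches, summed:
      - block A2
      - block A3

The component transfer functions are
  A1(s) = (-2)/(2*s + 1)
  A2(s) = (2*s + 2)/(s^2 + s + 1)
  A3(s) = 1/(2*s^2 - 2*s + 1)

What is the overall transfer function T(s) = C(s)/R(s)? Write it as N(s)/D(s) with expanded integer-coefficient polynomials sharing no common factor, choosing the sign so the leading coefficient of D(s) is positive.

Answer: (-4*s^4 - 2*s^2 + 2*s - 2)/(4*s^5 + 2*s^4 - 6*s^3 - 3*s^2 + 3*s - 5)

Working:
Step 1 - reduce the parallel group A2, A3; result (4*s^3 + s^2 - s + 3)/(2*s^4 + s^2 - s + 1)
Step 2 - apply the feedback formula to A1, (A2+A3), giving the overall T(s)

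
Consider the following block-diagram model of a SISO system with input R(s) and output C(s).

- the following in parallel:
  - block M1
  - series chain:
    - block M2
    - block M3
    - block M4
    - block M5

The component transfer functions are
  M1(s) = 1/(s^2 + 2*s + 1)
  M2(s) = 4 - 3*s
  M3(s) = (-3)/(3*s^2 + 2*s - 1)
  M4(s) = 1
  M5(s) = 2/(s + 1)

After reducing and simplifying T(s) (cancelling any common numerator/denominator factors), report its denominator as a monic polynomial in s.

(1) cascade M2, M3, M4, M5, giving (18*s - 24)/(3*s^3 + 5*s^2 + s - 1)
(2) reduce the parallel group M1, (M2*M3*M4*M5), giving (21*s - 25)/(3*s^3 + 5*s^2 + s - 1)
T(s) is the step-2 result (common factors already cancelled). Leading coefficient of the denominator: 3. Divide through by 3 for the monic polynomial.

Therefore the answer is s^3 + 5*s^2/3 + s/3 - 1/3.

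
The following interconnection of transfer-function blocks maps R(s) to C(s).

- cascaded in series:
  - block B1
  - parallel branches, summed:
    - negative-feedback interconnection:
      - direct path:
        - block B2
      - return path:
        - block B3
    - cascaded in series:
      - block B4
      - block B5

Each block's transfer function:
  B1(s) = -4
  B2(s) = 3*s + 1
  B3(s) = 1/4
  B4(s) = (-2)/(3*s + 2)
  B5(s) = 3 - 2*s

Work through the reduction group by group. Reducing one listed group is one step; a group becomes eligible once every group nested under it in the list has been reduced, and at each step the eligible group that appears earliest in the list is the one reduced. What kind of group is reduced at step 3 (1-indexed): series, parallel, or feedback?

Step 1 - close the feedback loop around B2, B3
Step 2 - series reduction of B4, B5
Step 3 - sum the parallel branches [B2/(1+B2*B3)], (B4*B5)
Step 4 - cascade B1, ([B2/(1+B2*B3)]+(B4*B5))
So the answer for step 3 is parallel.

Therefore the answer is parallel.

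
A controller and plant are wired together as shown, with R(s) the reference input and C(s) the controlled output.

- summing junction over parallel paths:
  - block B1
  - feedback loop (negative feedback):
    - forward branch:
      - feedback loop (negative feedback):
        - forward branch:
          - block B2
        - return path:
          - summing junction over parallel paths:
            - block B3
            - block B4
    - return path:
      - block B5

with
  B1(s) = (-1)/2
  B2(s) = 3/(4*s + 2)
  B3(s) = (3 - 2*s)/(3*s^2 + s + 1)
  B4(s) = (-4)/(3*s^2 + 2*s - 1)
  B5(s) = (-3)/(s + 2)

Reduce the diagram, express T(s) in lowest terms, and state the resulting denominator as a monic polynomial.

Reducing step by step:

Step 1 - sum the parallel branches B3, B4 -> (-6*s^3 - 7*s^2 + 4*s - 7)/(9*s^4 + 9*s^3 + 2*s^2 + s - 1)
Step 2 - feedback reduction of B2, (B3+B4) -> (27*s^4 + 27*s^3 + 6*s^2 + 3*s - 3)/(36*s^5 + 54*s^4 + 8*s^3 - 13*s^2 + 10*s - 23)
Step 3 - reduce the feedback loop with forward [B2/(1+B2*(B3+B4))] and return B5 -> (27*s^5 + 81*s^4 + 60*s^3 + 15*s^2 + 3*s - 6)/(36*s^6 + 126*s^5 + 35*s^4 - 78*s^3 - 34*s^2 - 12*s - 37)
Step 4 - sum the parallel branches B1, [[B2/(1+B2*(B3+B4))]/(1+[B2/(1+B2*(B3+B4))]*B5)] -> (-36*s^6 - 72*s^5 + 127*s^4 + 198*s^3 + 64*s^2 + 18*s + 25)/(72*s^6 + 252*s^5 + 70*s^4 - 156*s^3 - 68*s^2 - 24*s - 74)
The result of step 4 is T(s) in lowest terms. Its denominator has leading coefficient 72; dividing the denominator through by 72 makes it monic.

Answer: s^6 + 7*s^5/2 + 35*s^4/36 - 13*s^3/6 - 17*s^2/18 - s/3 - 37/36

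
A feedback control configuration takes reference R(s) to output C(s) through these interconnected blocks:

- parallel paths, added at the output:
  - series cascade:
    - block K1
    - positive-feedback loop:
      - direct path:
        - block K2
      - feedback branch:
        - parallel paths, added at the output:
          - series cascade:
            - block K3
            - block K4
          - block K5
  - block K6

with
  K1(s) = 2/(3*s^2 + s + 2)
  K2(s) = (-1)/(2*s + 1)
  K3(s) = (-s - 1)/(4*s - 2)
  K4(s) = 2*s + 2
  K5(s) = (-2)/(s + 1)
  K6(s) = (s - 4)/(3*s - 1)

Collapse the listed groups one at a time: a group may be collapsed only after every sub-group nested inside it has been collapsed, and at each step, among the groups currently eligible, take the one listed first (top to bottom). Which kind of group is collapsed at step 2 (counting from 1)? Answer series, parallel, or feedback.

Reducing step by step:

(1) multiply K3, K4 (series)
(2) parallel reduction of (K3*K4), K5
(3) collapse the loop (K2 forward, ((K3*K4)+K5) return)
(4) cascade K1, [K2/(1-K2*((K3*K4)+K5))]
(5) reduce the parallel group (K1*[K2/(1-K2*((K3*K4)+K5))]), K6
Step 2: parallel.

Answer: parallel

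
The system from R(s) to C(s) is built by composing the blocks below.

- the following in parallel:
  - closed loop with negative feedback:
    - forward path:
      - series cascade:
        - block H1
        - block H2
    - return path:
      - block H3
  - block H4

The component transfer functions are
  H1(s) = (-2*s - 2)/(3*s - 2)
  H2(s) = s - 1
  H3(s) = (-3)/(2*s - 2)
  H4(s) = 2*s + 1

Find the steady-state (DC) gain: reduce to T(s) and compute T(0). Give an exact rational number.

Step 1. reduce the series chain H1, H2 = (2 - 2*s^2)/(3*s - 2)
Step 2. feedback reduction of (H1*H2), H3 = (2 - 2*s^2)/(6*s + 1)
Step 3. parallel reduction of [(H1*H2)/(1+(H1*H2)*H3)], H4 = (10*s^2 + 8*s + 3)/(6*s + 1)
Evaluating the step-3 result (the overall T(s)) at s = 0 gives T(0) = 3/1 = 3.

Therefore the answer is 3.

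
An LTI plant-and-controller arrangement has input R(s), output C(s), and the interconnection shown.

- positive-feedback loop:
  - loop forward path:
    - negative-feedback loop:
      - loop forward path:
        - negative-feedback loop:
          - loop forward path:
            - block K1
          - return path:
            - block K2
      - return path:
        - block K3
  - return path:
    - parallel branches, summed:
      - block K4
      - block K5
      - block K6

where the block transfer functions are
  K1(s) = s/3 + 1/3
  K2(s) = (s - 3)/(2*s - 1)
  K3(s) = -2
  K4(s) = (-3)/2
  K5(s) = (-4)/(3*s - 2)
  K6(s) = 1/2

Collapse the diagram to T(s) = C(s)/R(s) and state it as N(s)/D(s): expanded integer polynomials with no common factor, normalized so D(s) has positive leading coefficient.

1. apply the feedback formula to K1, K2 = (2*s^2 + s - 1)/(s^2 + 4*s - 6)
2. feedback reduction of [K1/(1+K1*K2)], K3 = (-2*s^2 - s + 1)/(3*s^2 - 2*s + 4)
3. parallel reduction of K4, K5, K6 = (-3*s - 2)/(3*s - 2)
4. reduce the feedback loop with forward [[K1/(1+K1*K2)]/(1+[K1/(1+K1*K2)]*K3)] and return (K4+K5+K6), giving the overall T(s)

Answer: (-6*s^3 + s^2 + 5*s - 2)/(3*s^3 - 19*s^2 + 17*s - 6)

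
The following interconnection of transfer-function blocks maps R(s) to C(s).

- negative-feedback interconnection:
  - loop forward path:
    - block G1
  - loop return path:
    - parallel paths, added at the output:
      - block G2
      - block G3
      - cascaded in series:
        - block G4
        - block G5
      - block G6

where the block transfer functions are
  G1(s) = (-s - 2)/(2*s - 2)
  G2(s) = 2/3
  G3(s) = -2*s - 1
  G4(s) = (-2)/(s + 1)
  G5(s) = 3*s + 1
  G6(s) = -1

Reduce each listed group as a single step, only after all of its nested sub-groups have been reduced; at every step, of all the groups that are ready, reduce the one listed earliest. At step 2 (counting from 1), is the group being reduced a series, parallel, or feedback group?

Step 1 - reduce the series chain G4, G5
Step 2 - combine G2, G3, (G4*G5), G6 in parallel
Step 3 - close the feedback loop around G1, (G2+G3+(G4*G5)+G6)
So the answer for step 2 is parallel.

Hence the answer: parallel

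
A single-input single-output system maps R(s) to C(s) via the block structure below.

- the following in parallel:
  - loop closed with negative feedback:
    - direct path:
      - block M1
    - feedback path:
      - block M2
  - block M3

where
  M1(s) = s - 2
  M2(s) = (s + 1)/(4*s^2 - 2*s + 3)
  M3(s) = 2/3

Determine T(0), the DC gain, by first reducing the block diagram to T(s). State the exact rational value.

Reducing step by step:

(1) collapse the loop (M1 forward, M2 return); result (4*s^3 - 10*s^2 + 7*s - 6)/(5*s^2 - 3*s + 1)
(2) add [M1/(1+M1*M2)], M3 (parallel); result (12*s^3 - 20*s^2 + 15*s - 16)/(15*s^2 - 9*s + 3)
Step 2 gives the overall T(s). Then T(0) = -16/3.

Answer: -16/3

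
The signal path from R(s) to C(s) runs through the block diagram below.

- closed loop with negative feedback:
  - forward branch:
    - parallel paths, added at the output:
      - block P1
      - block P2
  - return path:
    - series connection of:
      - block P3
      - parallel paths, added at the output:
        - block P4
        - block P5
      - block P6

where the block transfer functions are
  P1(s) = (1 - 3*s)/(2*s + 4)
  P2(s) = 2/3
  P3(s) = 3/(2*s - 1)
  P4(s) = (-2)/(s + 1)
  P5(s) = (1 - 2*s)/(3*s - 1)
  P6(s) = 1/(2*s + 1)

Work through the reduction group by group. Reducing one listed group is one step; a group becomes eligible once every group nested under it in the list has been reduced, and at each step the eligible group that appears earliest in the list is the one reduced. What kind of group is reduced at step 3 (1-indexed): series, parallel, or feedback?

The answer is series.

Reasoning:
(1) sum the parallel branches P1, P2
(2) combine P4, P5 in parallel
(3) multiply P3, (P4+P5), P6 (series)
(4) feedback reduction of (P1+P2), (P3*(P4+P5)*P6)
Step 3: series.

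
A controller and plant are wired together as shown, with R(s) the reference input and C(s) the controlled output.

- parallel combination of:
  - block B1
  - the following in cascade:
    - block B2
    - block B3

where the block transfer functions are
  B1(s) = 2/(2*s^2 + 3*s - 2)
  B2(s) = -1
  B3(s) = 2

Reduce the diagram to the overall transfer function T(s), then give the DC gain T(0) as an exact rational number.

Step 1: combine B2, B3 in series: -2
Step 2: add B1, (B2*B3) (parallel): (-4*s^2 - 6*s + 6)/(2*s^2 + 3*s - 2)
Evaluating the step-2 result (the overall T(s)) at s = 0 gives T(0) = 6/(-2) = -3.

Hence the answer: -3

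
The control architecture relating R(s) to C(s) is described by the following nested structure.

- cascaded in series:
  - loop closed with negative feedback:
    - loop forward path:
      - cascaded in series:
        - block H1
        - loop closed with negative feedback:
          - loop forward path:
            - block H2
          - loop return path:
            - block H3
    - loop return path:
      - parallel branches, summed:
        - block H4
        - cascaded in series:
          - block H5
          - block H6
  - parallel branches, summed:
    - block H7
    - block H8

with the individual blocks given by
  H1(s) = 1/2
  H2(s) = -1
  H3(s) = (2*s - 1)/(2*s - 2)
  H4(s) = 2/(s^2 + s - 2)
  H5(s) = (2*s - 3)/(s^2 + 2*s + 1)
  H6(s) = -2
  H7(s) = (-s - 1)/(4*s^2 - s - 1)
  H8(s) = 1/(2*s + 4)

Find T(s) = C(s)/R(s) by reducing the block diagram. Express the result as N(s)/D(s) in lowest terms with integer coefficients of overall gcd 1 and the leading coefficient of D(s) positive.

Answer: (-2*s^5 + 5*s^4 + 14*s^3 - 12*s - 5)/(24*s^5 - 70*s^4 - 174*s^3 + 126*s^2 + 30*s - 16)

Working:
1. feedback reduction of H2, H3 -> 2*s - 2
2. series reduction of H1, [H2/(1+H2*H3)] -> s - 1
3. multiply H5, H6 (series) -> (6 - 4*s)/(s^2 + 2*s + 1)
4. parallel reduction of H4, (H5*H6) -> (-4*s^3 + 4*s^2 + 18*s - 10)/(s^4 + 3*s^3 + s^2 - 3*s - 2)
5. apply the feedback formula to (H1*[H2/(1+H2*H3)]), (H4+(H5*H6)) -> (-s^4 - 3*s^3 - s^2 + 3*s + 2)/(3*s^3 - 8*s^2 - 23*s + 8)
6. reduce the parallel group H7, H8 -> (2*s^2 - 7*s - 5)/(8*s^3 + 14*s^2 - 6*s - 4)
7. cascade [(H1*[H2/(1+H2*H3)])/(1+(H1*[H2/(1+H2*H3)])*(H4+(H5*H6)))], (H7+H8), giving the overall T(s)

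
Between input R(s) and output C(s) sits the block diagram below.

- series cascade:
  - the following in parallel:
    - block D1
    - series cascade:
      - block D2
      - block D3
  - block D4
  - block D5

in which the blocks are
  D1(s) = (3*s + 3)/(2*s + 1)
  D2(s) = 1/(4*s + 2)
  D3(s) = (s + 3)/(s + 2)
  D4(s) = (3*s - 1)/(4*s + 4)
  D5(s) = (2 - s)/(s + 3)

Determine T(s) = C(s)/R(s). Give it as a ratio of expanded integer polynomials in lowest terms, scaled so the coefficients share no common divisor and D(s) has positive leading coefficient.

The answer is (-18*s^4 - 15*s^3 + 76*s^2 + 67*s - 30)/(16*s^4 + 104*s^3 + 224*s^2 + 184*s + 48).

Reasoning:
1. cascade D2, D3, giving (s + 3)/(4*s^2 + 10*s + 4)
2. reduce the parallel group D1, (D2*D3), giving (6*s^2 + 19*s + 15)/(4*s^2 + 10*s + 4)
3. series reduction of (D1+(D2*D3)), D4, D5; the result is T(s) itself (integer coefficients, no common factor, positive leading denominator coefficient)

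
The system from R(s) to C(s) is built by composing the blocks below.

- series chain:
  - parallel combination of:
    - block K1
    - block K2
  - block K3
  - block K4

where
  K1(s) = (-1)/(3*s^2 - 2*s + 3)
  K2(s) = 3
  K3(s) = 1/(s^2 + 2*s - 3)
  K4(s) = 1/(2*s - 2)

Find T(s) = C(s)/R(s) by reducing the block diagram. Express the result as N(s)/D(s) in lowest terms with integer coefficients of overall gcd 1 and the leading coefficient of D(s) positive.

Reducing step by step:

Step 1: parallel reduction of K1, K2 = (9*s^2 - 6*s + 8)/(3*s^2 - 2*s + 3)
Step 2: reduce the series chain (K1+K2), K3, K4, which is the overall transfer function T(s) = C(s)/R(s) in lowest terms

Answer: (9*s^2 - 6*s + 8)/(6*s^5 + 2*s^4 - 28*s^3 + 44*s^2 - 42*s + 18)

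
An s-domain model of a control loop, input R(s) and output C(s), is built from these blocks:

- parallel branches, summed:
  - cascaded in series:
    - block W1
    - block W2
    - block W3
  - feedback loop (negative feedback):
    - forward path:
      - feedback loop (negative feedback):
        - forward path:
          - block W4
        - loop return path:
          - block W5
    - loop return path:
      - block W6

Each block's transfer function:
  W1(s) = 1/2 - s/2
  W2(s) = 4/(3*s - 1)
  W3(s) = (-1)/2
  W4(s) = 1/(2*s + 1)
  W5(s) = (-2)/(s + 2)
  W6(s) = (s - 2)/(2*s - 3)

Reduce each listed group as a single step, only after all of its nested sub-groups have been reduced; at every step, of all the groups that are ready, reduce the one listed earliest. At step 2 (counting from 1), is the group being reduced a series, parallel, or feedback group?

The answer is feedback.

Reasoning:
1. series reduction of W1, W2, W3
2. feedback reduction of W4, W5
3. reduce the feedback loop with forward [W4/(1+W4*W5)] and return W6
4. sum the parallel branches (W1*W2*W3), [[W4/(1+W4*W5)]/(1+[W4/(1+W4*W5)]*W6)]
Step 2: feedback.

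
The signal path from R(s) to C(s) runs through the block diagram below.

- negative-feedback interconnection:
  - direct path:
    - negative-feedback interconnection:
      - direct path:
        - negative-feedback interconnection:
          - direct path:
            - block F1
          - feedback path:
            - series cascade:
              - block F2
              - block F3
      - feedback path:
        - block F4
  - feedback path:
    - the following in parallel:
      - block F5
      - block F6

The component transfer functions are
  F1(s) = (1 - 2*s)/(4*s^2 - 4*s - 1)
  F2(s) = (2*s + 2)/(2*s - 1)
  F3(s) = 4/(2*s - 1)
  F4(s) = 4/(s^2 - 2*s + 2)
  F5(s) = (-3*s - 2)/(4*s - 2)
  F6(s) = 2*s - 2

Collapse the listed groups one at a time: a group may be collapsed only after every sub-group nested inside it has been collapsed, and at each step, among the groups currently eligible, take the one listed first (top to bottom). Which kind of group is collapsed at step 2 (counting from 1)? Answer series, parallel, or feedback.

The answer is feedback.

Reasoning:
[1] combine F2, F3 in series
[2] collapse the loop (F1 forward, (F2*F3) return)
[3] apply the feedback formula to [F1/(1+F1*(F2*F3))], F4
[4] reduce the parallel group F5, F6
[5] collapse the loop ([[F1/(1+F1*(F2*F3))]/(1+[F1/(1+F1*(F2*F3))]*F4)] forward, (F5+F6) return)
The group at step 2 is a feedback group.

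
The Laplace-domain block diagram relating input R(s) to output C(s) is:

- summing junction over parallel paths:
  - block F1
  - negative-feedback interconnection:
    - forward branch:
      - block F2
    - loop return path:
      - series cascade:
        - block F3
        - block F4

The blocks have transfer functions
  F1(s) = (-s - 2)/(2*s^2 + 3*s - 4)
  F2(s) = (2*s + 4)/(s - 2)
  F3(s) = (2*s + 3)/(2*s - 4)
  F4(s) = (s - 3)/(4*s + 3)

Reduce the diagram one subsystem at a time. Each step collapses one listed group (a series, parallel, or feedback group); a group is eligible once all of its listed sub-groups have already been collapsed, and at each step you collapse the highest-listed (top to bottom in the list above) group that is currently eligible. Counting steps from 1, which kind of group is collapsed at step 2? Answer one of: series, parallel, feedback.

The answer is feedback.

Reasoning:
(1) multiply F3, F4 (series)
(2) collapse the loop (F2 forward, (F3*F4) return)
(3) reduce the parallel group F1, [F2/(1+F2*(F3*F4))]
So the answer for step 2 is feedback.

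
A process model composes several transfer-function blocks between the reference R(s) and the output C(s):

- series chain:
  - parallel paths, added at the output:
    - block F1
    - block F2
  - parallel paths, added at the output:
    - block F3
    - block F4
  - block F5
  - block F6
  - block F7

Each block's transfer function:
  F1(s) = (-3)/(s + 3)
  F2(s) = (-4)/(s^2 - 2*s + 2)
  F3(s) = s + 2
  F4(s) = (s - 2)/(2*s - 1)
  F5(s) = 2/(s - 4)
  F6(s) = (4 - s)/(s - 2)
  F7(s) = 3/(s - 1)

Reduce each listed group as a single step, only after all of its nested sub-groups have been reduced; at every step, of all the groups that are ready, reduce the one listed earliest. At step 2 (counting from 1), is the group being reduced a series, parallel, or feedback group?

Step 1 - add F1, F2 (parallel)
Step 2 - add F3, F4 (parallel)
Step 3 - series reduction of (F1+F2), (F3+F4), F5, F6, F7
The group at step 2 is a parallel group.

Hence the answer: parallel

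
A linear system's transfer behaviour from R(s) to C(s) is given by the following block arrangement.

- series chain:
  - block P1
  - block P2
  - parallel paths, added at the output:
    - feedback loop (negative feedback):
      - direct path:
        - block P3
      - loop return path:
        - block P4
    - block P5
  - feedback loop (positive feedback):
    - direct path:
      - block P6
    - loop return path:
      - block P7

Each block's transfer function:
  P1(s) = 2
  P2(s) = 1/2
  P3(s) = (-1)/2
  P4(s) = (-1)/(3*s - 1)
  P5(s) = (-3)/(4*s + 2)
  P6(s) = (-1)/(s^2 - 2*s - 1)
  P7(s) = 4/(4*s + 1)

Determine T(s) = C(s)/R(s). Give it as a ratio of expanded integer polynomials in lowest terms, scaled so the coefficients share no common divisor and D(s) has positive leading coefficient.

Reducing step by step:

1. apply the feedback formula to P3, P4, giving (1 - 3*s)/(6*s - 1)
2. parallel reduction of [P3/(1+P3*P4)], P5, giving (-12*s^2 - 20*s + 5)/(24*s^2 + 8*s - 2)
3. collapse the loop (P6 forward, P7 return), giving (-4*s - 1)/(4*s^3 - 7*s^2 - 6*s + 3)
4. combine P1, P2, ([P3/(1+P3*P4)]+P5), [P6/(1-P6*P7)] in series; the result is T(s) itself (integer coefficients, no common factor, positive leading denominator coefficient)

Answer: (48*s^3 + 92*s^2 - 5)/(96*s^5 - 136*s^4 - 208*s^3 + 38*s^2 + 36*s - 6)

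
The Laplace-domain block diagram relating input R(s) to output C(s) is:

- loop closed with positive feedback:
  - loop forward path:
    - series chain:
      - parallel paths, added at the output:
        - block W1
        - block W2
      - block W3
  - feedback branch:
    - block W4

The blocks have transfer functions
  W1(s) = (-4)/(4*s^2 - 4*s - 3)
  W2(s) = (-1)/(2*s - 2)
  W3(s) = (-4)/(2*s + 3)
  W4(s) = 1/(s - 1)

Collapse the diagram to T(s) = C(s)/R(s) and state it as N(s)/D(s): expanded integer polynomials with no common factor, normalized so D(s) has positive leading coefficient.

Step 1. reduce the parallel group W1, W2 -> (-4*s^2 - 4*s + 11)/(8*s^3 - 16*s^2 + 2*s + 6)
Step 2. reduce the series chain (W1+W2), W3 -> (8*s^2 + 8*s - 22)/(8*s^4 - 4*s^3 - 22*s^2 + 9*s + 9)
Step 3. close the feedback loop around ((W1+W2)*W3), W4: this yields T(s), and no further normalization is needed

Final answer: (8*s^3 - 30*s + 22)/(8*s^5 - 12*s^4 - 18*s^3 + 23*s^2 - 8*s + 13)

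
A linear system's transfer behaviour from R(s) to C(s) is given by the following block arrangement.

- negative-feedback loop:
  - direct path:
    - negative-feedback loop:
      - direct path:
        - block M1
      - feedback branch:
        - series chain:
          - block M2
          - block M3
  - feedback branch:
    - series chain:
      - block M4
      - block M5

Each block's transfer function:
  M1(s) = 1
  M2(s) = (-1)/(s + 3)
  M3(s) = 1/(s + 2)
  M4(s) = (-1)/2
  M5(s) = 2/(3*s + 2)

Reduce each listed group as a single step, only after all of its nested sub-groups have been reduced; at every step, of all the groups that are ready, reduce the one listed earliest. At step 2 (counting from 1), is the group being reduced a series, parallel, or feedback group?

Step 1. combine M2, M3 in series
Step 2. close the feedback loop around M1, (M2*M3)
Step 3. reduce the series chain M4, M5
Step 4. apply the feedback formula to [M1/(1+M1*(M2*M3))], (M4*M5)
The group at step 2 is a feedback group.

Hence the answer: feedback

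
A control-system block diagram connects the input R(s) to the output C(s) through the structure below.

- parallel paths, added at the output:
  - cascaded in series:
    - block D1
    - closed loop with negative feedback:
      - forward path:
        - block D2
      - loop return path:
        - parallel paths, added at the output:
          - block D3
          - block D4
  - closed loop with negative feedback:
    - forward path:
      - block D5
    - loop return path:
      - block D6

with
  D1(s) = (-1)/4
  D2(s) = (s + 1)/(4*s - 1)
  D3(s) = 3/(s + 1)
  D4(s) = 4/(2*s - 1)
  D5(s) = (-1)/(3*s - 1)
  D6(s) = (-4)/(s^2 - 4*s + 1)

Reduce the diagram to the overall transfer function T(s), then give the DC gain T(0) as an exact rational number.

Step 1. combine D3, D4 in parallel, giving (10*s + 1)/(2*s^2 + s - 1)
Step 2. feedback reduction of D2, (D3+D4), giving (2*s^2 + s - 1)/(8*s^2 + 4*s + 2)
Step 3. cascade D1, [D2/(1+D2*(D3+D4))], giving (-2*s^2 - s + 1)/(32*s^2 + 16*s + 8)
Step 4. reduce the feedback loop with forward D5 and return D6, giving (-s^2 + 4*s - 1)/(3*s^3 - 13*s^2 + 7*s + 3)
Step 5. reduce the parallel group (D1*[D2/(1+D2*(D3+D4))]), [D5/(1+D5*D6)], giving (-6*s^5 - 9*s^4 + 114*s^3 - 2*s^2 + 20*s - 5)/(96*s^5 - 368*s^4 + 40*s^3 + 104*s^2 + 104*s + 24)
Evaluating the step-5 result (the overall T(s)) at s = 0 gives T(0) = -5/24.

Answer: -5/24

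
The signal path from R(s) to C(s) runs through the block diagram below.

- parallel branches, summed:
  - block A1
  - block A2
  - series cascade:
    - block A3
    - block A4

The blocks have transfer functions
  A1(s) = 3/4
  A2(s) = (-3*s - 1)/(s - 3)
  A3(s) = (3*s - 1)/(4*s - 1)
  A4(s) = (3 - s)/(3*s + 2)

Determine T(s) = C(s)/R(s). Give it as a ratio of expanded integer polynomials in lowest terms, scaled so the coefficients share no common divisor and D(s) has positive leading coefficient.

The answer is (-120*s^3 - 125*s^2 - 179*s + 62)/(48*s^3 - 124*s^2 - 68*s + 24).

Reasoning:
(1) multiply A3, A4 (series) -> (-3*s^2 + 10*s - 3)/(12*s^2 + 5*s - 2)
(2) reduce the parallel group A1, A2, (A3*A4); the result is T(s) itself (integer coefficients, no common factor, positive leading denominator coefficient)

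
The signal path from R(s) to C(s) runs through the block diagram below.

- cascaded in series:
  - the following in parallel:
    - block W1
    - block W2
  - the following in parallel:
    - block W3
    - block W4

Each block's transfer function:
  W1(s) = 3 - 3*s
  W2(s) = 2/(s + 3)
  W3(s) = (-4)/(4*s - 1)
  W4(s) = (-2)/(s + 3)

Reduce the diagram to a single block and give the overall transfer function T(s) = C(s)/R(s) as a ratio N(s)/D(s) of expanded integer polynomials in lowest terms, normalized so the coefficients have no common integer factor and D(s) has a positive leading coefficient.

Reducing step by step:

Step 1 - reduce the parallel group W1, W2: (-3*s^2 - 6*s + 11)/(s + 3)
Step 2 - parallel reduction of W3, W4: (-12*s - 10)/(4*s^2 + 11*s - 3)
Step 3 - multiply (W1+W2), (W3+W4) (series) - this is the overall T(s), already in the required normalized form

Answer: (36*s^3 + 102*s^2 - 72*s - 110)/(4*s^3 + 23*s^2 + 30*s - 9)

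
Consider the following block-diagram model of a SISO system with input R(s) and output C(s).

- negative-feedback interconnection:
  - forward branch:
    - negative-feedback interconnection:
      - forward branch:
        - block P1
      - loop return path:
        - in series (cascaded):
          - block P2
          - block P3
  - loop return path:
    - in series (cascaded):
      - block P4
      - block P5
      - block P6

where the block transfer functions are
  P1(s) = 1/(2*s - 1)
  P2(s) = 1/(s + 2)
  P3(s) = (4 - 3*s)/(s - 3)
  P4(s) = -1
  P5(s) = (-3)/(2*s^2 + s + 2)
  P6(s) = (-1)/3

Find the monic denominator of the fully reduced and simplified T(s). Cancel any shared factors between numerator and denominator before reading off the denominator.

Answer: s^5 - s^4 - 27*s^3/4 - s^2/4 - 17*s/4 + 13/2

Working:
Step 1: cascade P2, P3 -> (4 - 3*s)/(s^2 - s - 6)
Step 2: apply the feedback formula to P1, (P2*P3) -> (s^2 - s - 6)/(2*s^3 - 3*s^2 - 14*s + 10)
Step 3: series reduction of P4, P5, P6 -> (-1)/(2*s^2 + s + 2)
Step 4: reduce the feedback loop with forward [P1/(1+P1*(P2*P3))] and return (P4*P5*P6) -> (2*s^4 - s^3 - 11*s^2 - 8*s - 12)/(4*s^5 - 4*s^4 - 27*s^3 - s^2 - 17*s + 26)
That last expression is T(s), already simplified. Scaling its denominator by 1/4 (the reciprocal of the leading coefficient) yields the monic denominator.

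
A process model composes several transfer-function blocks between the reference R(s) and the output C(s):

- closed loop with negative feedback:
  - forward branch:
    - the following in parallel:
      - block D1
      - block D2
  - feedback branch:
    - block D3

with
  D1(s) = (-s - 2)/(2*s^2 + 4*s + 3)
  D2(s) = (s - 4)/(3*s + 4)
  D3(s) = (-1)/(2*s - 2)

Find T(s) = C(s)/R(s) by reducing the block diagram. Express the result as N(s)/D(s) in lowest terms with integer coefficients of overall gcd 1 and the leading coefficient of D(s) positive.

1. parallel reduction of D1, D2; result (2*s^3 - 7*s^2 - 23*s - 20)/(6*s^3 + 20*s^2 + 25*s + 12)
2. collapse the loop ((D1+D2) forward, D3 return), which is the overall transfer function T(s) = C(s)/R(s) in lowest terms

Therefore the answer is (4*s^4 - 18*s^3 - 32*s^2 + 6*s + 40)/(12*s^4 + 26*s^3 + 17*s^2 - 3*s - 4).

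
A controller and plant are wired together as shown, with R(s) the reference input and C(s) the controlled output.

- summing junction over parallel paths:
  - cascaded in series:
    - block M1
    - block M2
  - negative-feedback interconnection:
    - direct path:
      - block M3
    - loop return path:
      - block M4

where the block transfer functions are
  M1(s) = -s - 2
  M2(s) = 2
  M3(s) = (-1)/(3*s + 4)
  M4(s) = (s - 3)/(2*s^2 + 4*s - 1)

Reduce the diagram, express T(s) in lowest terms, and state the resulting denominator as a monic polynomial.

First reduce the diagram to T(s).

1. multiply M1, M2 (series); result -2*s - 4
2. reduce the feedback loop with forward M3 and return M4; result (-2*s^2 - 4*s + 1)/(6*s^3 + 20*s^2 + 12*s - 1)
3. parallel reduction of (M1*M2), [M3/(1+M3*M4)]; result (-12*s^4 - 64*s^3 - 106*s^2 - 50*s + 5)/(6*s^3 + 20*s^2 + 12*s - 1)
Step 3 gives the fully reduced T(s), with no common factor left to cancel. The denominator's leading coefficient is 6, so divide each of its coefficients by 6 to get the monic form.

Answer: s^3 + 10*s^2/3 + 2*s - 1/6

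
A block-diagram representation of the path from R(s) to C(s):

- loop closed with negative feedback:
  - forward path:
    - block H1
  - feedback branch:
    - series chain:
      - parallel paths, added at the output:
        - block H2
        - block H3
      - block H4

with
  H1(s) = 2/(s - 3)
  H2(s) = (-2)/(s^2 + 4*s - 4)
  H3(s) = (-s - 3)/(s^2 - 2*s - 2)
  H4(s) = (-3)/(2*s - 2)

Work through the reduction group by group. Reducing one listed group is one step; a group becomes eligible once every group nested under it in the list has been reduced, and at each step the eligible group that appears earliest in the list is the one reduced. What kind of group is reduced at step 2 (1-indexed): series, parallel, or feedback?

Step 1 - add H2, H3 (parallel)
Step 2 - reduce the series chain (H2+H3), H4
Step 3 - reduce the feedback loop with forward H1 and return ((H2+H3)*H4)
Step 2 collapses a series group.

Answer: series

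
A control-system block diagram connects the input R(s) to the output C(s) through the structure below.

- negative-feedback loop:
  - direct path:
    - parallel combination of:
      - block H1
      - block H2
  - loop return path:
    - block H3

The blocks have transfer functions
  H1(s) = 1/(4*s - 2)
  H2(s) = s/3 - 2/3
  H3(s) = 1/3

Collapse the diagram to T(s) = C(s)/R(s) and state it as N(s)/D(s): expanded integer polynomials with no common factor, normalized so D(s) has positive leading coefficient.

Reducing step by step:

Step 1 - combine H1, H2 in parallel gives (4*s^2 - 10*s + 7)/(12*s - 6)
Step 2 - reduce the feedback loop with forward (H1+H2) and return H3, which is the overall transfer function T(s) = C(s)/R(s) in lowest terms

Answer: (12*s^2 - 30*s + 21)/(4*s^2 + 26*s - 11)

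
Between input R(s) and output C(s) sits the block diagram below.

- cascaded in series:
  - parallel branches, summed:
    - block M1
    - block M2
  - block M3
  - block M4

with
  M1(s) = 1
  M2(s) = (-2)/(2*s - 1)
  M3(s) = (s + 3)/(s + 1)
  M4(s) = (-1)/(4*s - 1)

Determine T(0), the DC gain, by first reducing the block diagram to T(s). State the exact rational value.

First reduce the diagram to T(s).

(1) parallel reduction of M1, M2 gives (2*s - 3)/(2*s - 1)
(2) cascade (M1+M2), M3, M4 gives (-2*s^2 - 3*s + 9)/(8*s^3 + 2*s^2 - 5*s + 1)
Evaluating the step-2 result (the overall T(s)) at s = 0 gives T(0) = 9/1 = 9.

Answer: 9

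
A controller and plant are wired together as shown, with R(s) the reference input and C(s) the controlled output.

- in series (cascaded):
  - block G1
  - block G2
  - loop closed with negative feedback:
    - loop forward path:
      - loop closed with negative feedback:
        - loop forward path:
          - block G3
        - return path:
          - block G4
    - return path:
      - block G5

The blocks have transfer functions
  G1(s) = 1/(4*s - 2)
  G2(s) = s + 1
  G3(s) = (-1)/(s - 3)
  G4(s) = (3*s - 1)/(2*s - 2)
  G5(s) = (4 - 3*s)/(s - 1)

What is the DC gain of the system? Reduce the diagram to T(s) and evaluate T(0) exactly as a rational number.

Step 1 - reduce the feedback loop with forward G3 and return G4 = (2 - 2*s)/(2*s^2 - 11*s + 7)
Step 2 - feedback reduction of [G3/(1+G3*G4)], G5 = (2 - 2*s)/(2*s^2 - 5*s - 1)
Step 3 - reduce the series chain G1, G2, [[G3/(1+G3*G4)]/(1+[G3/(1+G3*G4)]*G5)] = (1 - s^2)/(4*s^3 - 12*s^2 + 3*s + 1)
The step-3 result is T(s). Setting s = 0: T(0) = 1/1 = 1.

Final answer: 1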